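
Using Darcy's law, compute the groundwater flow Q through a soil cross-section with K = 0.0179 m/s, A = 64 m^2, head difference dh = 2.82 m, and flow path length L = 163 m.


Darcy's law: Q = K * A * i, where i = dh/L.
Hydraulic gradient i = 2.82 / 163 = 0.017301.
Q = 0.0179 * 64 * 0.017301
  = 0.0198 m^3/s.

0.0198


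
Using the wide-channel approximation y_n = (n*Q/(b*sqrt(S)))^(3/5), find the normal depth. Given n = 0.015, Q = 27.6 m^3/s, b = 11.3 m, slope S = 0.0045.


We use the wide-channel approximation y_n = (n*Q/(b*sqrt(S)))^(3/5).
sqrt(S) = sqrt(0.0045) = 0.067082.
Numerator: n*Q = 0.015 * 27.6 = 0.414.
Denominator: b*sqrt(S) = 11.3 * 0.067082 = 0.758027.
arg = 0.5462.
y_n = 0.5462^(3/5) = 0.6956 m.

0.6956


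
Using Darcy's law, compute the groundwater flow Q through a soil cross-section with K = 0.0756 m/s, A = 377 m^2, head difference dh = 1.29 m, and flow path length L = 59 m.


Darcy's law: Q = K * A * i, where i = dh/L.
Hydraulic gradient i = 1.29 / 59 = 0.021864.
Q = 0.0756 * 377 * 0.021864
  = 0.6232 m^3/s.

0.6232


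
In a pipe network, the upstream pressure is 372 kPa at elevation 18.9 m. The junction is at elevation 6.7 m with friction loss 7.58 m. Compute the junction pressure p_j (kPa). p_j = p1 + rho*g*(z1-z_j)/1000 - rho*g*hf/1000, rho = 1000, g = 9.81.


Junction pressure: p_j = p1 + rho*g*(z1 - z_j)/1000 - rho*g*hf/1000.
Elevation term = 1000*9.81*(18.9 - 6.7)/1000 = 119.682 kPa.
Friction term = 1000*9.81*7.58/1000 = 74.36 kPa.
p_j = 372 + 119.682 - 74.36 = 417.32 kPa.

417.32


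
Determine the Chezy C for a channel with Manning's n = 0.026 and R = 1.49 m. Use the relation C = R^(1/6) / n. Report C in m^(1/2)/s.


The Chezy coefficient relates to Manning's n through C = R^(1/6) / n.
R^(1/6) = 1.49^(1/6) = 1.068721.
C = 1.068721 / 0.026 = 41.1 m^(1/2)/s.

41.1


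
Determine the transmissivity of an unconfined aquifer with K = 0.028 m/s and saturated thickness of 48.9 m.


Transmissivity is defined as T = K * h.
T = 0.028 * 48.9
  = 1.3692 m^2/s.

1.3692


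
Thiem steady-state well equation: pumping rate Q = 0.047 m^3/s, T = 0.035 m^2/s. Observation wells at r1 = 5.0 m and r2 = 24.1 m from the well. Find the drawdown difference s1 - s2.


Thiem equation: s1 - s2 = Q/(2*pi*T) * ln(r2/r1).
ln(r2/r1) = ln(24.1/5.0) = 1.5728.
Q/(2*pi*T) = 0.047 / (2*pi*0.035) = 0.047 / 0.2199 = 0.2137.
s1 - s2 = 0.2137 * 1.5728 = 0.3361 m.

0.3361


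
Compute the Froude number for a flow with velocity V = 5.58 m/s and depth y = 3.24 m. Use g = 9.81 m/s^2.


The Froude number is defined as Fr = V / sqrt(g*y).
g*y = 9.81 * 3.24 = 31.7844.
sqrt(g*y) = sqrt(31.7844) = 5.6378.
Fr = 5.58 / 5.6378 = 0.9898.

0.9898


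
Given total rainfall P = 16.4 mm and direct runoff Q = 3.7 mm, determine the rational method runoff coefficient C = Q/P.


The runoff coefficient C = runoff depth / rainfall depth.
C = 3.7 / 16.4
  = 0.2256.

0.2256


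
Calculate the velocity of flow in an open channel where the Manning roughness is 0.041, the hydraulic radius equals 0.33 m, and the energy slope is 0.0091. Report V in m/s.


Manning's equation gives V = (1/n) * R^(2/3) * S^(1/2).
First, compute R^(2/3) = 0.33^(2/3) = 0.4775.
Next, S^(1/2) = 0.0091^(1/2) = 0.095394.
Then 1/n = 1/0.041 = 24.39.
V = 24.39 * 0.4775 * 0.095394 = 1.1111 m/s.

1.1111


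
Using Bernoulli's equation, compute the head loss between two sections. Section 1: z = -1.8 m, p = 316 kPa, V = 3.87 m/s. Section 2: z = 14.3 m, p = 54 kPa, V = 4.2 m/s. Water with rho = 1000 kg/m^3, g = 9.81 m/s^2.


Total head at each section: H = z + p/(rho*g) + V^2/(2g).
H1 = -1.8 + 316*1000/(1000*9.81) + 3.87^2/(2*9.81)
   = -1.8 + 32.212 + 0.7633
   = 31.175 m.
H2 = 14.3 + 54*1000/(1000*9.81) + 4.2^2/(2*9.81)
   = 14.3 + 5.505 + 0.8991
   = 20.704 m.
h_L = H1 - H2 = 31.175 - 20.704 = 10.472 m.

10.472


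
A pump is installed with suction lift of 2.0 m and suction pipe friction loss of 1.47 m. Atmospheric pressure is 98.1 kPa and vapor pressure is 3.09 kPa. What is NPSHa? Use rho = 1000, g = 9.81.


NPSHa = p_atm/(rho*g) - z_s - hf_s - p_vap/(rho*g).
p_atm/(rho*g) = 98.1*1000 / (1000*9.81) = 10.0 m.
p_vap/(rho*g) = 3.09*1000 / (1000*9.81) = 0.315 m.
NPSHa = 10.0 - 2.0 - 1.47 - 0.315
      = 6.22 m.

6.22


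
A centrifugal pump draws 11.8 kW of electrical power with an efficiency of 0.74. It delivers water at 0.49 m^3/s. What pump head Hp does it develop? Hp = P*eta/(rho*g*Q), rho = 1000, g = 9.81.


Pump head formula: Hp = P * eta / (rho * g * Q).
Numerator: P * eta = 11.8 * 1000 * 0.74 = 8732.0 W.
Denominator: rho * g * Q = 1000 * 9.81 * 0.49 = 4806.9.
Hp = 8732.0 / 4806.9 = 1.82 m.

1.82


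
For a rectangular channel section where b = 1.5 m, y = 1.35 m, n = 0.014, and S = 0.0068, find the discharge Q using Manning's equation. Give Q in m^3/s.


For a rectangular channel, the cross-sectional area A = b * y = 1.5 * 1.35 = 2.03 m^2.
The wetted perimeter P = b + 2y = 1.5 + 2*1.35 = 4.2 m.
Hydraulic radius R = A/P = 2.03/4.2 = 0.4821 m.
Velocity V = (1/n)*R^(2/3)*S^(1/2) = (1/0.014)*0.4821^(2/3)*0.0068^(1/2) = 3.6217 m/s.
Discharge Q = A * V = 2.03 * 3.6217 = 7.334 m^3/s.

7.334


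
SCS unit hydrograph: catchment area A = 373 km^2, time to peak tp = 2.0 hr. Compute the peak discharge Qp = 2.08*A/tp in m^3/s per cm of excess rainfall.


SCS formula: Qp = 2.08 * A / tp.
Qp = 2.08 * 373 / 2.0
   = 775.84 / 2.0
   = 387.92 m^3/s per cm.

387.92


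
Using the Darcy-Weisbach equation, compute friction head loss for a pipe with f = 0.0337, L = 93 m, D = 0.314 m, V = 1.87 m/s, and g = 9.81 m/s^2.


Darcy-Weisbach equation: h_f = f * (L/D) * V^2/(2g).
f * L/D = 0.0337 * 93/0.314 = 9.9812.
V^2/(2g) = 1.87^2 / (2*9.81) = 3.4969 / 19.62 = 0.1782 m.
h_f = 9.9812 * 0.1782 = 1.779 m.

1.779


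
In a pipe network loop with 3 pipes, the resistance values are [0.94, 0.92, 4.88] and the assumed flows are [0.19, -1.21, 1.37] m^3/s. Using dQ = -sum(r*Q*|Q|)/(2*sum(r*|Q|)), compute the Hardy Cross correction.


Numerator terms (r*Q*|Q|): 0.94*0.19*|0.19| = 0.0339; 0.92*-1.21*|-1.21| = -1.347; 4.88*1.37*|1.37| = 9.1593.
Sum of numerator = 7.8462.
Denominator terms (r*|Q|): 0.94*|0.19| = 0.1786; 0.92*|-1.21| = 1.1132; 4.88*|1.37| = 6.6856.
2 * sum of denominator = 2 * 7.9774 = 15.9548.
dQ = -7.8462 / 15.9548 = -0.4918 m^3/s.

-0.4918


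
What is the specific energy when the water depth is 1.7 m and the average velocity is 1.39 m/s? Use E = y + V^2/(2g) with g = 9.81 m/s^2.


Specific energy E = y + V^2/(2g).
Velocity head = V^2/(2g) = 1.39^2 / (2*9.81) = 1.9321 / 19.62 = 0.0985 m.
E = 1.7 + 0.0985 = 1.7985 m.

1.7985


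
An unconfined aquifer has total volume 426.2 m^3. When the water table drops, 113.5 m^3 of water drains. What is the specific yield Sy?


Specific yield Sy = Volume drained / Total volume.
Sy = 113.5 / 426.2
   = 0.2663.

0.2663


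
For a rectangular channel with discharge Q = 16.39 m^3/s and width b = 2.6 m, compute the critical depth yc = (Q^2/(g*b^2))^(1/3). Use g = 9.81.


Using yc = (Q^2 / (g * b^2))^(1/3):
Q^2 = 16.39^2 = 268.63.
g * b^2 = 9.81 * 2.6^2 = 9.81 * 6.76 = 66.32.
Q^2 / (g*b^2) = 268.63 / 66.32 = 4.0505.
yc = 4.0505^(1/3) = 1.5941 m.

1.5941


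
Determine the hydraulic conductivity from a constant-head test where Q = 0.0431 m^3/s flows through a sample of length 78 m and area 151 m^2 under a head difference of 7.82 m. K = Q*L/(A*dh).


From K = Q*L / (A*dh):
Numerator: Q*L = 0.0431 * 78 = 3.3618.
Denominator: A*dh = 151 * 7.82 = 1180.82.
K = 3.3618 / 1180.82 = 0.002847 m/s.

0.002847


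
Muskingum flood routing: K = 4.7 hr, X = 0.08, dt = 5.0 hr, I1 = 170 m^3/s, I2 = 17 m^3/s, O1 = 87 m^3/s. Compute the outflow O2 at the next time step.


Muskingum coefficients:
denom = 2*K*(1-X) + dt = 2*4.7*(1-0.08) + 5.0 = 13.648.
C0 = (dt - 2*K*X)/denom = (5.0 - 2*4.7*0.08)/13.648 = 0.3113.
C1 = (dt + 2*K*X)/denom = (5.0 + 2*4.7*0.08)/13.648 = 0.4215.
C2 = (2*K*(1-X) - dt)/denom = 0.2673.
O2 = C0*I2 + C1*I1 + C2*O1
   = 0.3113*17 + 0.4215*170 + 0.2673*87
   = 100.19 m^3/s.

100.19


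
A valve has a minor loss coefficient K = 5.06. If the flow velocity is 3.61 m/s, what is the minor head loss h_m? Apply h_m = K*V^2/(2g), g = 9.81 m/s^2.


Minor loss formula: h_m = K * V^2/(2g).
V^2 = 3.61^2 = 13.0321.
V^2/(2g) = 13.0321 / 19.62 = 0.6642 m.
h_m = 5.06 * 0.6642 = 3.361 m.

3.361


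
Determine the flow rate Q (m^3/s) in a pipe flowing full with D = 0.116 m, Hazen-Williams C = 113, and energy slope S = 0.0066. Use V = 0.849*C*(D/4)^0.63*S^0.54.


For a full circular pipe, R = D/4 = 0.116/4 = 0.029 m.
V = 0.849 * 113 * 0.029^0.63 * 0.0066^0.54
  = 0.849 * 113 * 0.107476 * 0.066459
  = 0.6853 m/s.
Pipe area A = pi*D^2/4 = pi*0.116^2/4 = 0.0106 m^2.
Q = A * V = 0.0106 * 0.6853 = 0.0072 m^3/s.

0.0072


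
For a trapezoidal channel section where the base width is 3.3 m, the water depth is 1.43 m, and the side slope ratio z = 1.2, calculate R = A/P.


For a trapezoidal section with side slope z:
A = (b + z*y)*y = (3.3 + 1.2*1.43)*1.43 = 7.173 m^2.
P = b + 2*y*sqrt(1 + z^2) = 3.3 + 2*1.43*sqrt(1 + 1.2^2) = 7.767 m.
R = A/P = 7.173 / 7.767 = 0.9235 m.

0.9235


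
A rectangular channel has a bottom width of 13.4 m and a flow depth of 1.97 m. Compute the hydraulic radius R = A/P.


For a rectangular section:
Flow area A = b * y = 13.4 * 1.97 = 26.4 m^2.
Wetted perimeter P = b + 2y = 13.4 + 2*1.97 = 17.34 m.
Hydraulic radius R = A/P = 26.4 / 17.34 = 1.5224 m.

1.5224


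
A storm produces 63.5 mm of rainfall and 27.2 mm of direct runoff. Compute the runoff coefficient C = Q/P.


The runoff coefficient C = runoff depth / rainfall depth.
C = 27.2 / 63.5
  = 0.4283.

0.4283


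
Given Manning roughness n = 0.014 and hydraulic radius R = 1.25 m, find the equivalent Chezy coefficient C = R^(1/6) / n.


The Chezy coefficient relates to Manning's n through C = R^(1/6) / n.
R^(1/6) = 1.25^(1/6) = 1.037891.
C = 1.037891 / 0.014 = 74.14 m^(1/2)/s.

74.14


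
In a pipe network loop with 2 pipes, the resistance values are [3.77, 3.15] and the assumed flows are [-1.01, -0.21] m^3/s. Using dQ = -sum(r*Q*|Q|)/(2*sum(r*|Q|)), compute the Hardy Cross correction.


Numerator terms (r*Q*|Q|): 3.77*-1.01*|-1.01| = -3.8458; 3.15*-0.21*|-0.21| = -0.1389.
Sum of numerator = -3.9847.
Denominator terms (r*|Q|): 3.77*|-1.01| = 3.8077; 3.15*|-0.21| = 0.6615.
2 * sum of denominator = 2 * 4.4692 = 8.9384.
dQ = --3.9847 / 8.9384 = 0.4458 m^3/s.

0.4458


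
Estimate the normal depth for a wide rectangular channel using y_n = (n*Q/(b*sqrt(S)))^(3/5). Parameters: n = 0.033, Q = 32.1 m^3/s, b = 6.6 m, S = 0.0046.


We use the wide-channel approximation y_n = (n*Q/(b*sqrt(S)))^(3/5).
sqrt(S) = sqrt(0.0046) = 0.067823.
Numerator: n*Q = 0.033 * 32.1 = 1.0593.
Denominator: b*sqrt(S) = 6.6 * 0.067823 = 0.447632.
arg = 2.3664.
y_n = 2.3664^(3/5) = 1.6767 m.

1.6767


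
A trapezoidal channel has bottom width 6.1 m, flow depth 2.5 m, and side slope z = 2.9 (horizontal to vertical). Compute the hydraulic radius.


For a trapezoidal section with side slope z:
A = (b + z*y)*y = (6.1 + 2.9*2.5)*2.5 = 33.375 m^2.
P = b + 2*y*sqrt(1 + z^2) = 6.1 + 2*2.5*sqrt(1 + 2.9^2) = 21.438 m.
R = A/P = 33.375 / 21.438 = 1.5568 m.

1.5568


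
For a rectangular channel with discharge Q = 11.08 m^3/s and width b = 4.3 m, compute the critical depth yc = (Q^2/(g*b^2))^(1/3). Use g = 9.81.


Using yc = (Q^2 / (g * b^2))^(1/3):
Q^2 = 11.08^2 = 122.77.
g * b^2 = 9.81 * 4.3^2 = 9.81 * 18.49 = 181.39.
Q^2 / (g*b^2) = 122.77 / 181.39 = 0.6768.
yc = 0.6768^(1/3) = 0.878 m.

0.878


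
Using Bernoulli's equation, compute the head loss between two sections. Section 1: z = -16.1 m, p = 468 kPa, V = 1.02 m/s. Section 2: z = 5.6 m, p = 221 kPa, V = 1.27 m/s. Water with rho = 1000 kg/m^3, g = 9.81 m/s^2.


Total head at each section: H = z + p/(rho*g) + V^2/(2g).
H1 = -16.1 + 468*1000/(1000*9.81) + 1.02^2/(2*9.81)
   = -16.1 + 47.706 + 0.053
   = 31.659 m.
H2 = 5.6 + 221*1000/(1000*9.81) + 1.27^2/(2*9.81)
   = 5.6 + 22.528 + 0.0822
   = 28.21 m.
h_L = H1 - H2 = 31.659 - 28.21 = 3.449 m.

3.449


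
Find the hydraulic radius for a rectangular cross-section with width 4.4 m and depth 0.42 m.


For a rectangular section:
Flow area A = b * y = 4.4 * 0.42 = 1.85 m^2.
Wetted perimeter P = b + 2y = 4.4 + 2*0.42 = 5.24 m.
Hydraulic radius R = A/P = 1.85 / 5.24 = 0.3527 m.

0.3527


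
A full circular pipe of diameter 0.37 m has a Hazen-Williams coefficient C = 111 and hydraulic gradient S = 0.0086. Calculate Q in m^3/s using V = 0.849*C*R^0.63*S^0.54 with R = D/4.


For a full circular pipe, R = D/4 = 0.37/4 = 0.0925 m.
V = 0.849 * 111 * 0.0925^0.63 * 0.0086^0.54
  = 0.849 * 111 * 0.223187 * 0.076671
  = 1.6126 m/s.
Pipe area A = pi*D^2/4 = pi*0.37^2/4 = 0.1075 m^2.
Q = A * V = 0.1075 * 1.6126 = 0.1734 m^3/s.

0.1734


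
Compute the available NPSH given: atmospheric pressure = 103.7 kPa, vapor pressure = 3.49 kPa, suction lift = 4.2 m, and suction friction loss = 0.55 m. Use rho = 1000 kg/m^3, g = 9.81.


NPSHa = p_atm/(rho*g) - z_s - hf_s - p_vap/(rho*g).
p_atm/(rho*g) = 103.7*1000 / (1000*9.81) = 10.571 m.
p_vap/(rho*g) = 3.49*1000 / (1000*9.81) = 0.356 m.
NPSHa = 10.571 - 4.2 - 0.55 - 0.356
      = 5.47 m.

5.47


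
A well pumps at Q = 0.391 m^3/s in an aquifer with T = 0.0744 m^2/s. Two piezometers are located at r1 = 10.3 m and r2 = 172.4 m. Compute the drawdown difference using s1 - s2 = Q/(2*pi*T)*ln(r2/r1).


Thiem equation: s1 - s2 = Q/(2*pi*T) * ln(r2/r1).
ln(r2/r1) = ln(172.4/10.3) = 2.8177.
Q/(2*pi*T) = 0.391 / (2*pi*0.0744) = 0.391 / 0.4675 = 0.8364.
s1 - s2 = 0.8364 * 2.8177 = 2.3568 m.

2.3568


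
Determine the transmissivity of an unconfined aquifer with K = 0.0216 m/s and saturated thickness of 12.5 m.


Transmissivity is defined as T = K * h.
T = 0.0216 * 12.5
  = 0.27 m^2/s.

0.27


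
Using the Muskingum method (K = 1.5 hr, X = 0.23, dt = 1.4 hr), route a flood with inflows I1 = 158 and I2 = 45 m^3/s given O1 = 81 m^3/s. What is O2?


Muskingum coefficients:
denom = 2*K*(1-X) + dt = 2*1.5*(1-0.23) + 1.4 = 3.71.
C0 = (dt - 2*K*X)/denom = (1.4 - 2*1.5*0.23)/3.71 = 0.1914.
C1 = (dt + 2*K*X)/denom = (1.4 + 2*1.5*0.23)/3.71 = 0.5633.
C2 = (2*K*(1-X) - dt)/denom = 0.2453.
O2 = C0*I2 + C1*I1 + C2*O1
   = 0.1914*45 + 0.5633*158 + 0.2453*81
   = 117.49 m^3/s.

117.49


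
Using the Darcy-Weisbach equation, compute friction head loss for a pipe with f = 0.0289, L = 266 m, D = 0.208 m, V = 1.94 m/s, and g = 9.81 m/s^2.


Darcy-Weisbach equation: h_f = f * (L/D) * V^2/(2g).
f * L/D = 0.0289 * 266/0.208 = 36.9587.
V^2/(2g) = 1.94^2 / (2*9.81) = 3.7636 / 19.62 = 0.1918 m.
h_f = 36.9587 * 0.1918 = 7.09 m.

7.09


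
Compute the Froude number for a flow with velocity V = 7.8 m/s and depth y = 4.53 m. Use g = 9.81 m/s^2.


The Froude number is defined as Fr = V / sqrt(g*y).
g*y = 9.81 * 4.53 = 44.4393.
sqrt(g*y) = sqrt(44.4393) = 6.6663.
Fr = 7.8 / 6.6663 = 1.1701.

1.1701


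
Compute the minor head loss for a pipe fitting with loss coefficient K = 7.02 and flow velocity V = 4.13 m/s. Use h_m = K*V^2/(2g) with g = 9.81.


Minor loss formula: h_m = K * V^2/(2g).
V^2 = 4.13^2 = 17.0569.
V^2/(2g) = 17.0569 / 19.62 = 0.8694 m.
h_m = 7.02 * 0.8694 = 6.1029 m.

6.1029


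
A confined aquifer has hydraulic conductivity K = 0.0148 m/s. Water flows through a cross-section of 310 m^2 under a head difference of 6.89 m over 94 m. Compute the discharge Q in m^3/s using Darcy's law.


Darcy's law: Q = K * A * i, where i = dh/L.
Hydraulic gradient i = 6.89 / 94 = 0.073298.
Q = 0.0148 * 310 * 0.073298
  = 0.3363 m^3/s.

0.3363


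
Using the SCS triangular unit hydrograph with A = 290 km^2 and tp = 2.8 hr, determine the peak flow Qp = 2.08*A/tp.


SCS formula: Qp = 2.08 * A / tp.
Qp = 2.08 * 290 / 2.8
   = 603.2 / 2.8
   = 215.43 m^3/s per cm.

215.43


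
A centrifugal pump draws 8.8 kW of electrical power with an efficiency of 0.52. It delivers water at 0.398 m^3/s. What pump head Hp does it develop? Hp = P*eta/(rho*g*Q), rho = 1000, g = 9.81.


Pump head formula: Hp = P * eta / (rho * g * Q).
Numerator: P * eta = 8.8 * 1000 * 0.52 = 4576.0 W.
Denominator: rho * g * Q = 1000 * 9.81 * 0.398 = 3904.38.
Hp = 4576.0 / 3904.38 = 1.17 m.

1.17


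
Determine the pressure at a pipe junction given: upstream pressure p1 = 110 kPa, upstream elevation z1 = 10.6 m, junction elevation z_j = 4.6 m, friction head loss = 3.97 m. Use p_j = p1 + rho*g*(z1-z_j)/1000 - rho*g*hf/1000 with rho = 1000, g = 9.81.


Junction pressure: p_j = p1 + rho*g*(z1 - z_j)/1000 - rho*g*hf/1000.
Elevation term = 1000*9.81*(10.6 - 4.6)/1000 = 58.86 kPa.
Friction term = 1000*9.81*3.97/1000 = 38.946 kPa.
p_j = 110 + 58.86 - 38.946 = 129.91 kPa.

129.91


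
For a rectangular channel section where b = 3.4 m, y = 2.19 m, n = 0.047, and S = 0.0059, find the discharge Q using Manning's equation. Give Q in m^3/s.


For a rectangular channel, the cross-sectional area A = b * y = 3.4 * 2.19 = 7.45 m^2.
The wetted perimeter P = b + 2y = 3.4 + 2*2.19 = 7.78 m.
Hydraulic radius R = A/P = 7.45/7.78 = 0.9571 m.
Velocity V = (1/n)*R^(2/3)*S^(1/2) = (1/0.047)*0.9571^(2/3)*0.0059^(1/2) = 1.5872 m/s.
Discharge Q = A * V = 7.45 * 1.5872 = 11.818 m^3/s.

11.818


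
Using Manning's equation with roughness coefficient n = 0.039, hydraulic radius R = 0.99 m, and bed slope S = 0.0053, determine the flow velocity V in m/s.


Manning's equation gives V = (1/n) * R^(2/3) * S^(1/2).
First, compute R^(2/3) = 0.99^(2/3) = 0.9933.
Next, S^(1/2) = 0.0053^(1/2) = 0.072801.
Then 1/n = 1/0.039 = 25.64.
V = 25.64 * 0.9933 * 0.072801 = 1.8542 m/s.

1.8542


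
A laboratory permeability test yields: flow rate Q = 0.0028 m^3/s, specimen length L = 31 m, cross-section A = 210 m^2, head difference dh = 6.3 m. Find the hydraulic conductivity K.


From K = Q*L / (A*dh):
Numerator: Q*L = 0.0028 * 31 = 0.0868.
Denominator: A*dh = 210 * 6.3 = 1323.0.
K = 0.0868 / 1323.0 = 6.6e-05 m/s.

6.6e-05


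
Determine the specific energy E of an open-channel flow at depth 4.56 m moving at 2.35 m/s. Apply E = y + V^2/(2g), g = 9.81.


Specific energy E = y + V^2/(2g).
Velocity head = V^2/(2g) = 2.35^2 / (2*9.81) = 5.5225 / 19.62 = 0.2815 m.
E = 4.56 + 0.2815 = 4.8415 m.

4.8415


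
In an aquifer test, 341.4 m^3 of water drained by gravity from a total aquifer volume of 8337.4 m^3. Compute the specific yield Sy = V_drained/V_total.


Specific yield Sy = Volume drained / Total volume.
Sy = 341.4 / 8337.4
   = 0.0409.

0.0409


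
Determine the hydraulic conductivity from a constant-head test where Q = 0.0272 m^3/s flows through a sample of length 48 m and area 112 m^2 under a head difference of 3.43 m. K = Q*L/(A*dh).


From K = Q*L / (A*dh):
Numerator: Q*L = 0.0272 * 48 = 1.3056.
Denominator: A*dh = 112 * 3.43 = 384.16.
K = 1.3056 / 384.16 = 0.003399 m/s.

0.003399


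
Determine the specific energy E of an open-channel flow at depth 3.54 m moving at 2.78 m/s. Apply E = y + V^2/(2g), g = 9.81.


Specific energy E = y + V^2/(2g).
Velocity head = V^2/(2g) = 2.78^2 / (2*9.81) = 7.7284 / 19.62 = 0.3939 m.
E = 3.54 + 0.3939 = 3.9339 m.

3.9339


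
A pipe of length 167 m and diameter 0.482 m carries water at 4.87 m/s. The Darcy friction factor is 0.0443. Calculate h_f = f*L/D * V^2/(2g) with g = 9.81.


Darcy-Weisbach equation: h_f = f * (L/D) * V^2/(2g).
f * L/D = 0.0443 * 167/0.482 = 15.3488.
V^2/(2g) = 4.87^2 / (2*9.81) = 23.7169 / 19.62 = 1.2088 m.
h_f = 15.3488 * 1.2088 = 18.554 m.

18.554


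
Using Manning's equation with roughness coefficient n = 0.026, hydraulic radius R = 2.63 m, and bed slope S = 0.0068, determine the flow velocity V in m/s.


Manning's equation gives V = (1/n) * R^(2/3) * S^(1/2).
First, compute R^(2/3) = 2.63^(2/3) = 1.9053.
Next, S^(1/2) = 0.0068^(1/2) = 0.082462.
Then 1/n = 1/0.026 = 38.46.
V = 38.46 * 1.9053 * 0.082462 = 6.043 m/s.

6.043


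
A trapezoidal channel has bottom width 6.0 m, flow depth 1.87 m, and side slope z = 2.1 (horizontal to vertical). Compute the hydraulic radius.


For a trapezoidal section with side slope z:
A = (b + z*y)*y = (6.0 + 2.1*1.87)*1.87 = 18.563 m^2.
P = b + 2*y*sqrt(1 + z^2) = 6.0 + 2*1.87*sqrt(1 + 2.1^2) = 14.699 m.
R = A/P = 18.563 / 14.699 = 1.2629 m.

1.2629


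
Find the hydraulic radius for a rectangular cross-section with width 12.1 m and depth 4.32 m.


For a rectangular section:
Flow area A = b * y = 12.1 * 4.32 = 52.27 m^2.
Wetted perimeter P = b + 2y = 12.1 + 2*4.32 = 20.74 m.
Hydraulic radius R = A/P = 52.27 / 20.74 = 2.5203 m.

2.5203


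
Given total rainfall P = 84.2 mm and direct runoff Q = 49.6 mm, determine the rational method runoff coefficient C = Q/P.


The runoff coefficient C = runoff depth / rainfall depth.
C = 49.6 / 84.2
  = 0.5891.

0.5891


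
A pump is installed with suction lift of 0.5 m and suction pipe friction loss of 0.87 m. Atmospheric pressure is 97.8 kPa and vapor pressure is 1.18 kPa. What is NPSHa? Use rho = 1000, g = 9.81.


NPSHa = p_atm/(rho*g) - z_s - hf_s - p_vap/(rho*g).
p_atm/(rho*g) = 97.8*1000 / (1000*9.81) = 9.969 m.
p_vap/(rho*g) = 1.18*1000 / (1000*9.81) = 0.12 m.
NPSHa = 9.969 - 0.5 - 0.87 - 0.12
      = 8.48 m.

8.48


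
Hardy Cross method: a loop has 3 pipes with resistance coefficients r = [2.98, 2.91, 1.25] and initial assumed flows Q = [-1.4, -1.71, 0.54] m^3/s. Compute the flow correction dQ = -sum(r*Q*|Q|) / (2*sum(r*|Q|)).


Numerator terms (r*Q*|Q|): 2.98*-1.4*|-1.4| = -5.8408; 2.91*-1.71*|-1.71| = -8.5091; 1.25*0.54*|0.54| = 0.3645.
Sum of numerator = -13.9854.
Denominator terms (r*|Q|): 2.98*|-1.4| = 4.172; 2.91*|-1.71| = 4.9761; 1.25*|0.54| = 0.675.
2 * sum of denominator = 2 * 9.8231 = 19.6462.
dQ = --13.9854 / 19.6462 = 0.7119 m^3/s.

0.7119


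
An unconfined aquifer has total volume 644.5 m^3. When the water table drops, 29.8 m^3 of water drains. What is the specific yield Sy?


Specific yield Sy = Volume drained / Total volume.
Sy = 29.8 / 644.5
   = 0.0462.

0.0462


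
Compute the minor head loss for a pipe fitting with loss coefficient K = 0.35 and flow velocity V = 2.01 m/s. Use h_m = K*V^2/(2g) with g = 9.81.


Minor loss formula: h_m = K * V^2/(2g).
V^2 = 2.01^2 = 4.0401.
V^2/(2g) = 4.0401 / 19.62 = 0.2059 m.
h_m = 0.35 * 0.2059 = 0.0721 m.

0.0721


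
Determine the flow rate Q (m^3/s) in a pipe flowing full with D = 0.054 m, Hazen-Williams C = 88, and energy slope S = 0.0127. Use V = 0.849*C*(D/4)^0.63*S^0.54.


For a full circular pipe, R = D/4 = 0.054/4 = 0.0135 m.
V = 0.849 * 88 * 0.0135^0.63 * 0.0127^0.54
  = 0.849 * 88 * 0.066391 * 0.094635
  = 0.4694 m/s.
Pipe area A = pi*D^2/4 = pi*0.054^2/4 = 0.0023 m^2.
Q = A * V = 0.0023 * 0.4694 = 0.0011 m^3/s.

0.0011


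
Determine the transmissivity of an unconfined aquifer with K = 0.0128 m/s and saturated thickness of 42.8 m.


Transmissivity is defined as T = K * h.
T = 0.0128 * 42.8
  = 0.5478 m^2/s.

0.5478


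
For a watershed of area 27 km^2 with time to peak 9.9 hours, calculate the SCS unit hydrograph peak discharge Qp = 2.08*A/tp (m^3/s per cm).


SCS formula: Qp = 2.08 * A / tp.
Qp = 2.08 * 27 / 9.9
   = 56.16 / 9.9
   = 5.67 m^3/s per cm.

5.67


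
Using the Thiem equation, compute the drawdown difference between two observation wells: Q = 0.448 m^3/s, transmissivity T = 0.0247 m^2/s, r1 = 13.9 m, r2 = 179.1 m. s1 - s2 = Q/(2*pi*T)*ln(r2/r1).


Thiem equation: s1 - s2 = Q/(2*pi*T) * ln(r2/r1).
ln(r2/r1) = ln(179.1/13.9) = 2.5561.
Q/(2*pi*T) = 0.448 / (2*pi*0.0247) = 0.448 / 0.1552 = 2.8867.
s1 - s2 = 2.8867 * 2.5561 = 7.3786 m.

7.3786


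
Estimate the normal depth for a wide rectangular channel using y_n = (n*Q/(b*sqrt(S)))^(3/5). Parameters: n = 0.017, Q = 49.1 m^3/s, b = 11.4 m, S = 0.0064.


We use the wide-channel approximation y_n = (n*Q/(b*sqrt(S)))^(3/5).
sqrt(S) = sqrt(0.0064) = 0.08.
Numerator: n*Q = 0.017 * 49.1 = 0.8347.
Denominator: b*sqrt(S) = 11.4 * 0.08 = 0.912.
arg = 0.9152.
y_n = 0.9152^(3/5) = 0.9482 m.

0.9482


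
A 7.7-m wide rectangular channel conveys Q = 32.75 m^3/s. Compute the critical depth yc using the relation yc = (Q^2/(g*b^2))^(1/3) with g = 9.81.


Using yc = (Q^2 / (g * b^2))^(1/3):
Q^2 = 32.75^2 = 1072.56.
g * b^2 = 9.81 * 7.7^2 = 9.81 * 59.29 = 581.63.
Q^2 / (g*b^2) = 1072.56 / 581.63 = 1.8441.
yc = 1.8441^(1/3) = 1.2263 m.

1.2263


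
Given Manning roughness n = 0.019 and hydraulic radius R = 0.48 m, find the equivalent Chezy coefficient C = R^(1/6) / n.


The Chezy coefficient relates to Manning's n through C = R^(1/6) / n.
R^(1/6) = 0.48^(1/6) = 0.884858.
C = 0.884858 / 0.019 = 46.57 m^(1/2)/s.

46.57


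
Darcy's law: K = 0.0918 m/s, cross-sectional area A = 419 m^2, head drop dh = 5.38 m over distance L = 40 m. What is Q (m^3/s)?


Darcy's law: Q = K * A * i, where i = dh/L.
Hydraulic gradient i = 5.38 / 40 = 0.1345.
Q = 0.0918 * 419 * 0.1345
  = 5.1734 m^3/s.

5.1734


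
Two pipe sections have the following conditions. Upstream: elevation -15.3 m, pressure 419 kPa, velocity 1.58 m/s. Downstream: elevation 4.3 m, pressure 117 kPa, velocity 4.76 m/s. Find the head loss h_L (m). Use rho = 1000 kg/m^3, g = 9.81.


Total head at each section: H = z + p/(rho*g) + V^2/(2g).
H1 = -15.3 + 419*1000/(1000*9.81) + 1.58^2/(2*9.81)
   = -15.3 + 42.712 + 0.1272
   = 27.539 m.
H2 = 4.3 + 117*1000/(1000*9.81) + 4.76^2/(2*9.81)
   = 4.3 + 11.927 + 1.1548
   = 17.381 m.
h_L = H1 - H2 = 27.539 - 17.381 = 10.157 m.

10.157


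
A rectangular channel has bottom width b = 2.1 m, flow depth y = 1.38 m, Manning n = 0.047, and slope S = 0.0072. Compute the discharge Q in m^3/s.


For a rectangular channel, the cross-sectional area A = b * y = 2.1 * 1.38 = 2.9 m^2.
The wetted perimeter P = b + 2y = 2.1 + 2*1.38 = 4.86 m.
Hydraulic radius R = A/P = 2.9/4.86 = 0.5963 m.
Velocity V = (1/n)*R^(2/3)*S^(1/2) = (1/0.047)*0.5963^(2/3)*0.0072^(1/2) = 1.279 m/s.
Discharge Q = A * V = 2.9 * 1.279 = 3.707 m^3/s.

3.707


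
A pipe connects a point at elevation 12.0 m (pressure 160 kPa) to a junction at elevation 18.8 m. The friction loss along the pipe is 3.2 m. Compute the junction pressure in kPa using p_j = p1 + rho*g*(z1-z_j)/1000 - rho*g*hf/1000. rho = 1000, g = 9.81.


Junction pressure: p_j = p1 + rho*g*(z1 - z_j)/1000 - rho*g*hf/1000.
Elevation term = 1000*9.81*(12.0 - 18.8)/1000 = -66.708 kPa.
Friction term = 1000*9.81*3.2/1000 = 31.392 kPa.
p_j = 160 + -66.708 - 31.392 = 61.9 kPa.

61.9


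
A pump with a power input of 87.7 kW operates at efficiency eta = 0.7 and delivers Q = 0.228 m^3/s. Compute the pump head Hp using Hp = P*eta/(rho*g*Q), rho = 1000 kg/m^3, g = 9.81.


Pump head formula: Hp = P * eta / (rho * g * Q).
Numerator: P * eta = 87.7 * 1000 * 0.7 = 61390.0 W.
Denominator: rho * g * Q = 1000 * 9.81 * 0.228 = 2236.68.
Hp = 61390.0 / 2236.68 = 27.45 m.

27.45


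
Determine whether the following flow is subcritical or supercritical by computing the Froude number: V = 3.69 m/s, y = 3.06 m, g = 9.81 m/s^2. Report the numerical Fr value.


The Froude number is defined as Fr = V / sqrt(g*y).
g*y = 9.81 * 3.06 = 30.0186.
sqrt(g*y) = sqrt(30.0186) = 5.4789.
Fr = 3.69 / 5.4789 = 0.6735.
Since Fr < 1, the flow is subcritical.

0.6735


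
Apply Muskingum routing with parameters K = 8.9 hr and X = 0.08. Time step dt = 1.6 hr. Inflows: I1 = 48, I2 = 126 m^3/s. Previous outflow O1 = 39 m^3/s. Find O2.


Muskingum coefficients:
denom = 2*K*(1-X) + dt = 2*8.9*(1-0.08) + 1.6 = 17.976.
C0 = (dt - 2*K*X)/denom = (1.6 - 2*8.9*0.08)/17.976 = 0.0098.
C1 = (dt + 2*K*X)/denom = (1.6 + 2*8.9*0.08)/17.976 = 0.1682.
C2 = (2*K*(1-X) - dt)/denom = 0.822.
O2 = C0*I2 + C1*I1 + C2*O1
   = 0.0098*126 + 0.1682*48 + 0.822*39
   = 41.37 m^3/s.

41.37


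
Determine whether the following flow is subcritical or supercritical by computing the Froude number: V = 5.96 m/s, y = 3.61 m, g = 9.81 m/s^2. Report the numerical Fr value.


The Froude number is defined as Fr = V / sqrt(g*y).
g*y = 9.81 * 3.61 = 35.4141.
sqrt(g*y) = sqrt(35.4141) = 5.951.
Fr = 5.96 / 5.951 = 1.0015.
Since Fr > 1, the flow is supercritical.

1.0015


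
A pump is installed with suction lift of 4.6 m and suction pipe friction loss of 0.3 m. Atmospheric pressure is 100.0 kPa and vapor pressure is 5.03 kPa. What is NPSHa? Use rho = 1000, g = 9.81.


NPSHa = p_atm/(rho*g) - z_s - hf_s - p_vap/(rho*g).
p_atm/(rho*g) = 100.0*1000 / (1000*9.81) = 10.194 m.
p_vap/(rho*g) = 5.03*1000 / (1000*9.81) = 0.513 m.
NPSHa = 10.194 - 4.6 - 0.3 - 0.513
      = 4.78 m.

4.78


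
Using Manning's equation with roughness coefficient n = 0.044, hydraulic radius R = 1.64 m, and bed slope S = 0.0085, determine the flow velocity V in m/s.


Manning's equation gives V = (1/n) * R^(2/3) * S^(1/2).
First, compute R^(2/3) = 1.64^(2/3) = 1.3907.
Next, S^(1/2) = 0.0085^(1/2) = 0.092195.
Then 1/n = 1/0.044 = 22.73.
V = 22.73 * 1.3907 * 0.092195 = 2.914 m/s.

2.914


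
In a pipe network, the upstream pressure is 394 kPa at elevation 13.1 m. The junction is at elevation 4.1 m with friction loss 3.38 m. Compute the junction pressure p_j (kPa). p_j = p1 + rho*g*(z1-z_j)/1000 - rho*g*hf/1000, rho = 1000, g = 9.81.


Junction pressure: p_j = p1 + rho*g*(z1 - z_j)/1000 - rho*g*hf/1000.
Elevation term = 1000*9.81*(13.1 - 4.1)/1000 = 88.29 kPa.
Friction term = 1000*9.81*3.38/1000 = 33.158 kPa.
p_j = 394 + 88.29 - 33.158 = 449.13 kPa.

449.13


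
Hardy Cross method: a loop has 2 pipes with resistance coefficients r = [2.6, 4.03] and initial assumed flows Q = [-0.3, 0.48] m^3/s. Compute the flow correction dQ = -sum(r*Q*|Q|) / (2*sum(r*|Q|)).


Numerator terms (r*Q*|Q|): 2.6*-0.3*|-0.3| = -0.234; 4.03*0.48*|0.48| = 0.9285.
Sum of numerator = 0.6945.
Denominator terms (r*|Q|): 2.6*|-0.3| = 0.78; 4.03*|0.48| = 1.9344.
2 * sum of denominator = 2 * 2.7144 = 5.4288.
dQ = -0.6945 / 5.4288 = -0.1279 m^3/s.

-0.1279


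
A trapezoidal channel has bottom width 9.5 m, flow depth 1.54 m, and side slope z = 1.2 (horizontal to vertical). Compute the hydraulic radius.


For a trapezoidal section with side slope z:
A = (b + z*y)*y = (9.5 + 1.2*1.54)*1.54 = 17.476 m^2.
P = b + 2*y*sqrt(1 + z^2) = 9.5 + 2*1.54*sqrt(1 + 1.2^2) = 14.311 m.
R = A/P = 17.476 / 14.311 = 1.2211 m.

1.2211


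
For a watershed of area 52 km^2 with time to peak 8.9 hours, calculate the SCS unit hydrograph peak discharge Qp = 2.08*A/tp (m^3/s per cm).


SCS formula: Qp = 2.08 * A / tp.
Qp = 2.08 * 52 / 8.9
   = 108.16 / 8.9
   = 12.15 m^3/s per cm.

12.15


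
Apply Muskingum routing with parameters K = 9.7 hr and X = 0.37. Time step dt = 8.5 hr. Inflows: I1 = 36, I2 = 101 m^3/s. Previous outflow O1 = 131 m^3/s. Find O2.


Muskingum coefficients:
denom = 2*K*(1-X) + dt = 2*9.7*(1-0.37) + 8.5 = 20.722.
C0 = (dt - 2*K*X)/denom = (8.5 - 2*9.7*0.37)/20.722 = 0.0638.
C1 = (dt + 2*K*X)/denom = (8.5 + 2*9.7*0.37)/20.722 = 0.7566.
C2 = (2*K*(1-X) - dt)/denom = 0.1796.
O2 = C0*I2 + C1*I1 + C2*O1
   = 0.0638*101 + 0.7566*36 + 0.1796*131
   = 57.21 m^3/s.

57.21


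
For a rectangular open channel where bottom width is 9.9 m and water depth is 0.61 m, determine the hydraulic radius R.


For a rectangular section:
Flow area A = b * y = 9.9 * 0.61 = 6.04 m^2.
Wetted perimeter P = b + 2y = 9.9 + 2*0.61 = 11.12 m.
Hydraulic radius R = A/P = 6.04 / 11.12 = 0.5431 m.

0.5431


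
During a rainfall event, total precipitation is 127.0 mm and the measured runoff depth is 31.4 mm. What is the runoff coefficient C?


The runoff coefficient C = runoff depth / rainfall depth.
C = 31.4 / 127.0
  = 0.2472.

0.2472


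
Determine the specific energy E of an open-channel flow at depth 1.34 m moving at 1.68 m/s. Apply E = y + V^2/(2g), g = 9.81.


Specific energy E = y + V^2/(2g).
Velocity head = V^2/(2g) = 1.68^2 / (2*9.81) = 2.8224 / 19.62 = 0.1439 m.
E = 1.34 + 0.1439 = 1.4839 m.

1.4839


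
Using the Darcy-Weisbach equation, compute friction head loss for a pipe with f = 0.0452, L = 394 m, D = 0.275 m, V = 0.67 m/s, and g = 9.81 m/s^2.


Darcy-Weisbach equation: h_f = f * (L/D) * V^2/(2g).
f * L/D = 0.0452 * 394/0.275 = 64.7593.
V^2/(2g) = 0.67^2 / (2*9.81) = 0.4489 / 19.62 = 0.0229 m.
h_f = 64.7593 * 0.0229 = 1.482 m.

1.482


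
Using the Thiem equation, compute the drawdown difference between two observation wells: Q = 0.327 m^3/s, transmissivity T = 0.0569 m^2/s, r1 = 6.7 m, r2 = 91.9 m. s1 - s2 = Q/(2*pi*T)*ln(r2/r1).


Thiem equation: s1 - s2 = Q/(2*pi*T) * ln(r2/r1).
ln(r2/r1) = ln(91.9/6.7) = 2.6186.
Q/(2*pi*T) = 0.327 / (2*pi*0.0569) = 0.327 / 0.3575 = 0.9147.
s1 - s2 = 0.9147 * 2.6186 = 2.3951 m.

2.3951


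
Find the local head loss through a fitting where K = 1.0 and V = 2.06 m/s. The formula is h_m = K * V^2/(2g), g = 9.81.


Minor loss formula: h_m = K * V^2/(2g).
V^2 = 2.06^2 = 4.2436.
V^2/(2g) = 4.2436 / 19.62 = 0.2163 m.
h_m = 1.0 * 0.2163 = 0.2163 m.

0.2163


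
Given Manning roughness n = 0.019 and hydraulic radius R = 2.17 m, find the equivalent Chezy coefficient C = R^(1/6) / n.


The Chezy coefficient relates to Manning's n through C = R^(1/6) / n.
R^(1/6) = 2.17^(1/6) = 1.137828.
C = 1.137828 / 0.019 = 59.89 m^(1/2)/s.

59.89


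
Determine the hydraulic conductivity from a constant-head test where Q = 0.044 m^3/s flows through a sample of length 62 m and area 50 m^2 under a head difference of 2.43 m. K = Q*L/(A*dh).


From K = Q*L / (A*dh):
Numerator: Q*L = 0.044 * 62 = 2.728.
Denominator: A*dh = 50 * 2.43 = 121.5.
K = 2.728 / 121.5 = 0.022453 m/s.

0.022453


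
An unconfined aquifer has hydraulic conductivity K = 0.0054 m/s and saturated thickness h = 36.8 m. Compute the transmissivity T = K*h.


Transmissivity is defined as T = K * h.
T = 0.0054 * 36.8
  = 0.1987 m^2/s.

0.1987


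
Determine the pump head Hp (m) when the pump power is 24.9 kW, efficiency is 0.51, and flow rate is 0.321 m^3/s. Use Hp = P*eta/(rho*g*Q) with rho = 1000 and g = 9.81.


Pump head formula: Hp = P * eta / (rho * g * Q).
Numerator: P * eta = 24.9 * 1000 * 0.51 = 12699.0 W.
Denominator: rho * g * Q = 1000 * 9.81 * 0.321 = 3149.01.
Hp = 12699.0 / 3149.01 = 4.03 m.

4.03


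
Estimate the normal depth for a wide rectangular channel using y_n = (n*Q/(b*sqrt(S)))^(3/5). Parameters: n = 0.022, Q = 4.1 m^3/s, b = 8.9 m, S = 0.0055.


We use the wide-channel approximation y_n = (n*Q/(b*sqrt(S)))^(3/5).
sqrt(S) = sqrt(0.0055) = 0.074162.
Numerator: n*Q = 0.022 * 4.1 = 0.0902.
Denominator: b*sqrt(S) = 8.9 * 0.074162 = 0.660042.
arg = 0.1367.
y_n = 0.1367^(3/5) = 0.303 m.

0.303


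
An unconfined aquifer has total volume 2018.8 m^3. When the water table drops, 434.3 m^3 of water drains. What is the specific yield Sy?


Specific yield Sy = Volume drained / Total volume.
Sy = 434.3 / 2018.8
   = 0.2151.

0.2151


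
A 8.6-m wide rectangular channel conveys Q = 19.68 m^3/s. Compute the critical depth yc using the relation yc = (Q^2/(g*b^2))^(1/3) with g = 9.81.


Using yc = (Q^2 / (g * b^2))^(1/3):
Q^2 = 19.68^2 = 387.3.
g * b^2 = 9.81 * 8.6^2 = 9.81 * 73.96 = 725.55.
Q^2 / (g*b^2) = 387.3 / 725.55 = 0.5338.
yc = 0.5338^(1/3) = 0.8112 m.

0.8112


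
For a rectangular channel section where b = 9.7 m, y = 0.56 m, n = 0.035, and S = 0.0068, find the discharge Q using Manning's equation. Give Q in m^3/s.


For a rectangular channel, the cross-sectional area A = b * y = 9.7 * 0.56 = 5.43 m^2.
The wetted perimeter P = b + 2y = 9.7 + 2*0.56 = 10.82 m.
Hydraulic radius R = A/P = 5.43/10.82 = 0.502 m.
Velocity V = (1/n)*R^(2/3)*S^(1/2) = (1/0.035)*0.502^(2/3)*0.0068^(1/2) = 1.4882 m/s.
Discharge Q = A * V = 5.43 * 1.4882 = 8.084 m^3/s.

8.084


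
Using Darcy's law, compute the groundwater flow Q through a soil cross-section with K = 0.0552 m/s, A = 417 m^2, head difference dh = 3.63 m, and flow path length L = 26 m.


Darcy's law: Q = K * A * i, where i = dh/L.
Hydraulic gradient i = 3.63 / 26 = 0.139615.
Q = 0.0552 * 417 * 0.139615
  = 3.2137 m^3/s.

3.2137


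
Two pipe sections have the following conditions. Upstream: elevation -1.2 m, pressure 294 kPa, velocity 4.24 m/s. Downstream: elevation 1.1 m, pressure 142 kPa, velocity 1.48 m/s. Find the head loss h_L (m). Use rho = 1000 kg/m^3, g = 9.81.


Total head at each section: H = z + p/(rho*g) + V^2/(2g).
H1 = -1.2 + 294*1000/(1000*9.81) + 4.24^2/(2*9.81)
   = -1.2 + 29.969 + 0.9163
   = 29.686 m.
H2 = 1.1 + 142*1000/(1000*9.81) + 1.48^2/(2*9.81)
   = 1.1 + 14.475 + 0.1116
   = 15.687 m.
h_L = H1 - H2 = 29.686 - 15.687 = 13.999 m.

13.999


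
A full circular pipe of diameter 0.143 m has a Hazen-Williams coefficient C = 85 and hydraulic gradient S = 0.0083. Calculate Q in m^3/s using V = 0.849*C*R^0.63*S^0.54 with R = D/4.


For a full circular pipe, R = D/4 = 0.143/4 = 0.0357 m.
V = 0.849 * 85 * 0.0357^0.63 * 0.0083^0.54
  = 0.849 * 85 * 0.122621 * 0.075215
  = 0.6656 m/s.
Pipe area A = pi*D^2/4 = pi*0.143^2/4 = 0.0161 m^2.
Q = A * V = 0.0161 * 0.6656 = 0.0107 m^3/s.

0.0107


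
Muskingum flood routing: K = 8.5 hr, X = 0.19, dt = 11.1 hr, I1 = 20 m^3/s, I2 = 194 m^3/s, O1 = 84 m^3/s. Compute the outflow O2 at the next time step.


Muskingum coefficients:
denom = 2*K*(1-X) + dt = 2*8.5*(1-0.19) + 11.1 = 24.87.
C0 = (dt - 2*K*X)/denom = (11.1 - 2*8.5*0.19)/24.87 = 0.3164.
C1 = (dt + 2*K*X)/denom = (11.1 + 2*8.5*0.19)/24.87 = 0.5762.
C2 = (2*K*(1-X) - dt)/denom = 0.1074.
O2 = C0*I2 + C1*I1 + C2*O1
   = 0.3164*194 + 0.5762*20 + 0.1074*84
   = 81.93 m^3/s.

81.93


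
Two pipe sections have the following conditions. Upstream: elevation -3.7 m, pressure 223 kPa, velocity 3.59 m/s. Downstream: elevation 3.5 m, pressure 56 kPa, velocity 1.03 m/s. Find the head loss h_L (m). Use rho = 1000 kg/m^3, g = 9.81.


Total head at each section: H = z + p/(rho*g) + V^2/(2g).
H1 = -3.7 + 223*1000/(1000*9.81) + 3.59^2/(2*9.81)
   = -3.7 + 22.732 + 0.6569
   = 19.689 m.
H2 = 3.5 + 56*1000/(1000*9.81) + 1.03^2/(2*9.81)
   = 3.5 + 5.708 + 0.0541
   = 9.263 m.
h_L = H1 - H2 = 19.689 - 9.263 = 10.426 m.

10.426


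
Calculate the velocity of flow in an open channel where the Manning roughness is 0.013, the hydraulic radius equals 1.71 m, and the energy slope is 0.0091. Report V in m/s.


Manning's equation gives V = (1/n) * R^(2/3) * S^(1/2).
First, compute R^(2/3) = 1.71^(2/3) = 1.43.
Next, S^(1/2) = 0.0091^(1/2) = 0.095394.
Then 1/n = 1/0.013 = 76.92.
V = 76.92 * 1.43 * 0.095394 = 10.4932 m/s.

10.4932


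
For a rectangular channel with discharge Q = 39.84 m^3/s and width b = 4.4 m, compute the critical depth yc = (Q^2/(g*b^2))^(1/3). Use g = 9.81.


Using yc = (Q^2 / (g * b^2))^(1/3):
Q^2 = 39.84^2 = 1587.23.
g * b^2 = 9.81 * 4.4^2 = 9.81 * 19.36 = 189.92.
Q^2 / (g*b^2) = 1587.23 / 189.92 = 8.3574.
yc = 8.3574^(1/3) = 2.0293 m.

2.0293


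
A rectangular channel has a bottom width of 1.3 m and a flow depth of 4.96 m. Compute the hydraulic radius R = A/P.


For a rectangular section:
Flow area A = b * y = 1.3 * 4.96 = 6.45 m^2.
Wetted perimeter P = b + 2y = 1.3 + 2*4.96 = 11.22 m.
Hydraulic radius R = A/P = 6.45 / 11.22 = 0.5747 m.

0.5747


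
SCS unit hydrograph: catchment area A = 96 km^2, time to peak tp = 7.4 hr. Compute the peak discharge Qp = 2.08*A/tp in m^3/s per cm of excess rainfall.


SCS formula: Qp = 2.08 * A / tp.
Qp = 2.08 * 96 / 7.4
   = 199.68 / 7.4
   = 26.98 m^3/s per cm.

26.98


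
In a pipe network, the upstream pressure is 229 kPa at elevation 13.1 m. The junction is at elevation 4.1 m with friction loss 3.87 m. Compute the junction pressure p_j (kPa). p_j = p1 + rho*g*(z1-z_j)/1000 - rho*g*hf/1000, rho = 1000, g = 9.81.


Junction pressure: p_j = p1 + rho*g*(z1 - z_j)/1000 - rho*g*hf/1000.
Elevation term = 1000*9.81*(13.1 - 4.1)/1000 = 88.29 kPa.
Friction term = 1000*9.81*3.87/1000 = 37.965 kPa.
p_j = 229 + 88.29 - 37.965 = 279.33 kPa.

279.33


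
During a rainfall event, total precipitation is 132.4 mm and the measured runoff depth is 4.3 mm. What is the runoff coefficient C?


The runoff coefficient C = runoff depth / rainfall depth.
C = 4.3 / 132.4
  = 0.0325.

0.0325
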